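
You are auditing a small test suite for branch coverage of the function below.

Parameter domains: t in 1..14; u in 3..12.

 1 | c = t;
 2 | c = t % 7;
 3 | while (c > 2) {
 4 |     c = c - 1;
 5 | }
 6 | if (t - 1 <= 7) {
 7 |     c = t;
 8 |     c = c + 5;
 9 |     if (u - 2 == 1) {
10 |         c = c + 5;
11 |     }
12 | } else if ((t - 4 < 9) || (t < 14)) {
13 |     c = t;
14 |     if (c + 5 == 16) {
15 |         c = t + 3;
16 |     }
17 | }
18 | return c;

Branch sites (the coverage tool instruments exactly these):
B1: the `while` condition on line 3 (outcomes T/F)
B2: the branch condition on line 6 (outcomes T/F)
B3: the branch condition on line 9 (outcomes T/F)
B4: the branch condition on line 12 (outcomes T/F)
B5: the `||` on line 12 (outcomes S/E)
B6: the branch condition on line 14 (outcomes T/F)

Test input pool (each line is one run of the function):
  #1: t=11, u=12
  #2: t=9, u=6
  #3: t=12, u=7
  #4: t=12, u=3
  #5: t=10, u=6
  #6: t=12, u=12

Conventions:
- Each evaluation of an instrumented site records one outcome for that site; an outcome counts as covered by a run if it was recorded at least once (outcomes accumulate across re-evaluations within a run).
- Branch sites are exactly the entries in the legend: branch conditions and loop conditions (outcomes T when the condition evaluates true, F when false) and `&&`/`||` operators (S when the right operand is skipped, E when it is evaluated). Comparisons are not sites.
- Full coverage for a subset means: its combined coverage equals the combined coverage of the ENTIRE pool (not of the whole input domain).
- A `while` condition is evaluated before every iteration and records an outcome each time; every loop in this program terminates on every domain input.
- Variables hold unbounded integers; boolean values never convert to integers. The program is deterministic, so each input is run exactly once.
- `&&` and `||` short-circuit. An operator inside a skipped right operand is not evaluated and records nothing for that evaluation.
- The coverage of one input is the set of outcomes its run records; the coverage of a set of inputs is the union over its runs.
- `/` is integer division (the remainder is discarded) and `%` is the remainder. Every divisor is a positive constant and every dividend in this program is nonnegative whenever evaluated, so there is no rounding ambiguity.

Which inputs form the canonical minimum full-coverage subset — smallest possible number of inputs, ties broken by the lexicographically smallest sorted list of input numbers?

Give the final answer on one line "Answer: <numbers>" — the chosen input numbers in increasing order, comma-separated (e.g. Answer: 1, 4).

run #1 (t=11, u=12) records B1=T, B1=F, B2=F, B4=T, B5=S, B6=T
run #2 (t=9, u=6) records B1=F, B2=F, B4=T, B5=S, B6=F
run #3 (t=12, u=7) records B1=T, B1=F, B2=F, B4=T, B5=S, B6=F
run #4 (t=12, u=3) records B1=T, B1=F, B2=F, B4=T, B5=S, B6=F
run #5 (t=10, u=6) records B1=T, B1=F, B2=F, B4=T, B5=S, B6=F
run #6 (t=12, u=12) records B1=T, B1=F, B2=F, B4=T, B5=S, B6=F
pool-wide coverage (7 outcomes): B1=T, B1=F, B2=F, B4=T, B5=S, B6=T, B6=F
no size-1 subset reaches all 7 outcomes (best union: 6/7)
inputs {1, 2} (size 2) cover everything; no size-2 subset with a lexicographically smaller index list covers all 7

Answer: 1, 2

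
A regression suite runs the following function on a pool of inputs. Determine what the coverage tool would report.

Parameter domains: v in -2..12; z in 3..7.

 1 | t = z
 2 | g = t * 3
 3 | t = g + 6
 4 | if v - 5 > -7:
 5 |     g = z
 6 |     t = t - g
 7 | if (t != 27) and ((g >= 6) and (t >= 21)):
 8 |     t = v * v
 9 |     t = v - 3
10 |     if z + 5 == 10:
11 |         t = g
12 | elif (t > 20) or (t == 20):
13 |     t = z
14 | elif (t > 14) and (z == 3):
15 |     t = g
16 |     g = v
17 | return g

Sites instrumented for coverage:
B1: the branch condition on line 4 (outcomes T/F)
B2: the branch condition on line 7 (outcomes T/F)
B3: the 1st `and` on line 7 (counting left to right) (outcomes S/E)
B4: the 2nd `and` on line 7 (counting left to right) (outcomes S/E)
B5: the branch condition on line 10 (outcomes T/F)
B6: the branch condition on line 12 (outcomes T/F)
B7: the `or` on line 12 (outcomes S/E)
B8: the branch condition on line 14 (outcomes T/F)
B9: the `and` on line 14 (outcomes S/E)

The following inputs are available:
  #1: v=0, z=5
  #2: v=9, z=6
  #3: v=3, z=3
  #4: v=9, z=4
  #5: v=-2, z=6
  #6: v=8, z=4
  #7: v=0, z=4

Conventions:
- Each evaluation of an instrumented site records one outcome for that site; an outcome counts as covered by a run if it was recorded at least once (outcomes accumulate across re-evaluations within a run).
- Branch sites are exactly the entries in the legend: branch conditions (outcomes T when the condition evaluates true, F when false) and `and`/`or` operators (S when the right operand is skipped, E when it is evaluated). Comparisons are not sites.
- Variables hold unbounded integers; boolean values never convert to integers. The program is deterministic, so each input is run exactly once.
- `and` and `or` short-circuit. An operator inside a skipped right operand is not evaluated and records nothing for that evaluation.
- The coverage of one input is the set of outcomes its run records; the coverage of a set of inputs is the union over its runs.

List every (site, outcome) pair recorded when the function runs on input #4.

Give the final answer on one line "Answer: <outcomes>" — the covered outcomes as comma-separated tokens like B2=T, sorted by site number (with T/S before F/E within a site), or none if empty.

Running input #4 (v=9, z=4), event by event:
  B1->T, B3->E, B4->S, B2->F, B7->E, B6->F, B9->S, B8->F
as a set, this run covers: B1=T, B2=F, B3=E, B4=S, B6=F, B7=E, B8=F, B9=S

Answer: B1=T, B2=F, B3=E, B4=S, B6=F, B7=E, B8=F, B9=S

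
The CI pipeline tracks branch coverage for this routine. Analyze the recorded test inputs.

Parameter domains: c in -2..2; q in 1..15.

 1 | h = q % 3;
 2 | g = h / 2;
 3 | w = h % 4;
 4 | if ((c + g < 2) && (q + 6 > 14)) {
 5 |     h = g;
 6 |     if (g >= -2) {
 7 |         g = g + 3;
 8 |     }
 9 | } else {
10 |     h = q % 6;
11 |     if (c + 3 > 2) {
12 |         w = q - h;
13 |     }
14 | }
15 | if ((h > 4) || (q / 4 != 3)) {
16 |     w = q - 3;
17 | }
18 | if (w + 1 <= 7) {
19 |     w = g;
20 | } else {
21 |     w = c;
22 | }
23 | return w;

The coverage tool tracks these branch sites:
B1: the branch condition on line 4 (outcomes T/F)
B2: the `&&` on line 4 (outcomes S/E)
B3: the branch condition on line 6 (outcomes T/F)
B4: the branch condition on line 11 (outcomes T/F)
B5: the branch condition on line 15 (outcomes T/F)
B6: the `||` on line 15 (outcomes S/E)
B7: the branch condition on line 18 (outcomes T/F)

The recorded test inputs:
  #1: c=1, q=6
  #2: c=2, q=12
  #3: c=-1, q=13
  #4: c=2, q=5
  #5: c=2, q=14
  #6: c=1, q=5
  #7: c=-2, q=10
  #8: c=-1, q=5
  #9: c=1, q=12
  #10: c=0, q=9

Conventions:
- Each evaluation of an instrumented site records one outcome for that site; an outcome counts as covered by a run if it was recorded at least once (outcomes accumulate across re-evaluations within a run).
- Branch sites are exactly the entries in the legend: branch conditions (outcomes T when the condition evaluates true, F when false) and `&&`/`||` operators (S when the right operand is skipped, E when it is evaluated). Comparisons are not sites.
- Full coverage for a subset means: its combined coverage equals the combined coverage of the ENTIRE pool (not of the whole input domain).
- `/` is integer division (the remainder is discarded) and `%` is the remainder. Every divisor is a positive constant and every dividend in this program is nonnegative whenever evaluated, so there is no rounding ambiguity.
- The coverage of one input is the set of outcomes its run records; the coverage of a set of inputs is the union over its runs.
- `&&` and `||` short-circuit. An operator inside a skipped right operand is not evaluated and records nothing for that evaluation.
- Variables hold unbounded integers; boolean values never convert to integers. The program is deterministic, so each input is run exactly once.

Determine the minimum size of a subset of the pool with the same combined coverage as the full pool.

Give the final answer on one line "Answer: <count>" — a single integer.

test 1 (c=1, q=6) fires B2->E, B1->F, B4->T, B6->E, B5->T, B7->T; hits B1=F, B2=E, B4=T, B5=T, B6=E, B7=T
test 2 (c=2, q=12) fires B2->S, B1->F, B4->T, B6->E, B5->F, B7->F; hits B1=F, B2=S, B4=T, B5=F, B6=E, B7=F
test 3 (c=-1, q=13) fires B2->E, B1->T, B3->T, B6->E, B5->F, B7->T; hits B1=T, B2=E, B3=T, B5=F, B6=E, B7=T
test 4 (c=2, q=5) fires B2->S, B1->F, B4->T, B6->S, B5->T, B7->T; hits B1=F, B2=S, B4=T, B5=T, B6=S, B7=T
test 5 (c=2, q=14) fires B2->S, B1->F, B4->T, B6->E, B5->F, B7->F; hits B1=F, B2=S, B4=T, B5=F, B6=E, B7=F
test 6 (c=1, q=5) fires B2->S, B1->F, B4->T, B6->S, B5->T, B7->T; hits B1=F, B2=S, B4=T, B5=T, B6=S, B7=T
test 7 (c=-2, q=10) fires B2->E, B1->T, B3->T, B6->E, B5->T, B7->F; hits B1=T, B2=E, B3=T, B5=T, B6=E, B7=F
test 8 (c=-1, q=5) fires B2->E, B1->F, B4->F, B6->S, B5->T, B7->T; hits B1=F, B2=E, B4=F, B5=T, B6=S, B7=T
test 9 (c=1, q=12) fires B2->E, B1->T, B3->T, B6->E, B5->F, B7->T; hits B1=T, B2=E, B3=T, B5=F, B6=E, B7=T
test 10 (c=0, q=9) fires B2->E, B1->T, B3->T, B6->E, B5->T, B7->T; hits B1=T, B2=E, B3=T, B5=T, B6=E, B7=T
union over all inputs: B1=T, B1=F, B2=S, B2=E, B3=T, B4=T, B4=F, B5=T, B5=F, B6=S, B6=E, B7=T, B7=F (13 outcomes)
size 1 is not enough: best union over all size-1 subsets is 6/13
size 2 is not enough: best union over all size-2 subsets is 11/13
the canonical winner is {2, 3, 8}: size 3, full 13-outcome coverage, earliest index list among size-3 covers

Answer: 3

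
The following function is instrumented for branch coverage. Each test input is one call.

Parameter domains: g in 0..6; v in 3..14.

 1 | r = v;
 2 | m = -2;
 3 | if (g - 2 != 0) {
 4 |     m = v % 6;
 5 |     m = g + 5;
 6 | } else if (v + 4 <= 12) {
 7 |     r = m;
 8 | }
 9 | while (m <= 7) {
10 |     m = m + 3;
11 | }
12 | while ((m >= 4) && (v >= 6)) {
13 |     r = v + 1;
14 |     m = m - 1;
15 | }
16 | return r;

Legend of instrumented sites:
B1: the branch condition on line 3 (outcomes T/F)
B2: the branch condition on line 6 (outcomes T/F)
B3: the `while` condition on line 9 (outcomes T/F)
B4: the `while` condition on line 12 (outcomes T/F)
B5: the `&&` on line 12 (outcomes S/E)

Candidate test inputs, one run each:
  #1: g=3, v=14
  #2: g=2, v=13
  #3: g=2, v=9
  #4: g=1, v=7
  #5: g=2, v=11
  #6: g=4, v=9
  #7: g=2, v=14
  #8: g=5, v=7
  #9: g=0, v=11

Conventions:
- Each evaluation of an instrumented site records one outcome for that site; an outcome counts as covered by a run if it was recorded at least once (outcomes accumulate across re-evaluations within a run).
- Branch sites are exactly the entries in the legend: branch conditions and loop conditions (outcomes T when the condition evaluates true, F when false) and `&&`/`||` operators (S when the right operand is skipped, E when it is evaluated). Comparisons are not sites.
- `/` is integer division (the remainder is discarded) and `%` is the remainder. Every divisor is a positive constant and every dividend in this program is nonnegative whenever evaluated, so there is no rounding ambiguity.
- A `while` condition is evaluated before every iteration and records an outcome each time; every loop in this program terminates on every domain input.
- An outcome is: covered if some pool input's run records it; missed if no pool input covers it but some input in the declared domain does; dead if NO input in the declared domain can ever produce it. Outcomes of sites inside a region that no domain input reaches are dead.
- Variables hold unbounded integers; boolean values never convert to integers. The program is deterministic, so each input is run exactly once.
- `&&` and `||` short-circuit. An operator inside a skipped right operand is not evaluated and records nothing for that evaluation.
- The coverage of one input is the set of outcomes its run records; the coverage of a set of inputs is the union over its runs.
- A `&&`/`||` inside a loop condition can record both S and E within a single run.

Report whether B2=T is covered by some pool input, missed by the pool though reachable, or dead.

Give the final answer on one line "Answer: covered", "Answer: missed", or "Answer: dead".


no pool input records B2=T
but domain input (g=2, v=3) does record it -> reachable, so missed
Answer: missed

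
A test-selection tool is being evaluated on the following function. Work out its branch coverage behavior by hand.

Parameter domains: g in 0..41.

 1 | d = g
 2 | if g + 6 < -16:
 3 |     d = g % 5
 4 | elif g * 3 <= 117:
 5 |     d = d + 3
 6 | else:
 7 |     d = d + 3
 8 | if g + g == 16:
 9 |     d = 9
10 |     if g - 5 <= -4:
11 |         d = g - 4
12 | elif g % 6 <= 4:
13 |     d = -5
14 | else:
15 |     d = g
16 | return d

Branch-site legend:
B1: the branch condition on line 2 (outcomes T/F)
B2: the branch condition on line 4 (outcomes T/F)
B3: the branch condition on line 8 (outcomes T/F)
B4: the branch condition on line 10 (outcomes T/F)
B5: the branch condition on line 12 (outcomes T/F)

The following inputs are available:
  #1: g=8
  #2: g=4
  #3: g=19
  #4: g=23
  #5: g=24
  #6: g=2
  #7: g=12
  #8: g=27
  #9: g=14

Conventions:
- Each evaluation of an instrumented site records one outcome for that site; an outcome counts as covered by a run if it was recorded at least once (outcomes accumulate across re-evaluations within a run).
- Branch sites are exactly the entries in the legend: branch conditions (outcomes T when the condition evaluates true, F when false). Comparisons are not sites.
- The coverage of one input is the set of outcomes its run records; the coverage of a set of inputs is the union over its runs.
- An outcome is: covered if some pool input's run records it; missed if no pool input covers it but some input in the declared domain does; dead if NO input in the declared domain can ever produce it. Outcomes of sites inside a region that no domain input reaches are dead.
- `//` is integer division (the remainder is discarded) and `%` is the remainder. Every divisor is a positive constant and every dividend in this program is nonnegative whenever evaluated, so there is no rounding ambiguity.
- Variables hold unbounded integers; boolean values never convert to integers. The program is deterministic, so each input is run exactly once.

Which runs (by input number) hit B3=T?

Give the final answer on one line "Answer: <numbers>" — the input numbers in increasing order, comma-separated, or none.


input #1 (g=8): records B3=T
input #2 (g=4): does not record B3=T
input #3 (g=19): does not record B3=T
input #4 (g=23): does not record B3=T
input #5 (g=24): does not record B3=T
input #6 (g=2): does not record B3=T
input #7 (g=12): does not record B3=T
input #8 (g=27): does not record B3=T
input #9 (g=14): does not record B3=T
Answer: 1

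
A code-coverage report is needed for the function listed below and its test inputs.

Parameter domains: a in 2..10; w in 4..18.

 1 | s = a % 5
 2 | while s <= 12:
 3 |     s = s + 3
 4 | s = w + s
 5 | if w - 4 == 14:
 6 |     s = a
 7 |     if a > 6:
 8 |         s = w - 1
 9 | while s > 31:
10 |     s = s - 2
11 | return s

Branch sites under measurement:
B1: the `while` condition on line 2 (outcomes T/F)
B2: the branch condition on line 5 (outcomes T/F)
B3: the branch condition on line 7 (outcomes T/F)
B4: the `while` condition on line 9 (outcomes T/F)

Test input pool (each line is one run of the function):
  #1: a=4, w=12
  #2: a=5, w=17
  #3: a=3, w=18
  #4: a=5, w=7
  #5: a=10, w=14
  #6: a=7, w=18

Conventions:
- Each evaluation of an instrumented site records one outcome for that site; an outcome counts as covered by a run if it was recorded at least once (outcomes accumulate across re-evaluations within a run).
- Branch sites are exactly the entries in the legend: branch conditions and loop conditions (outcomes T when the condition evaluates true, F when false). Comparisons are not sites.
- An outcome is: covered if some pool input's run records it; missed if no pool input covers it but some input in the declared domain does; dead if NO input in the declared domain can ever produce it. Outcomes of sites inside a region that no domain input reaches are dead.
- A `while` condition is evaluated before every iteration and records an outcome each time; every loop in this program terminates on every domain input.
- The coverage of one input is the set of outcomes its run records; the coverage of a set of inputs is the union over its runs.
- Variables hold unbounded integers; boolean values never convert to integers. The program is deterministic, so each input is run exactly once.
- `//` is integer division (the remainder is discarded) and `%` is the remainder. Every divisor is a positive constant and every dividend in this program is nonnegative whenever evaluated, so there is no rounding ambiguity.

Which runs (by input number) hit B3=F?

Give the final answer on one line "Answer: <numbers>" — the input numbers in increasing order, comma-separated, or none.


input #1 (a=4, w=12): never hits B3=F
input #2 (a=5, w=17): never hits B3=F
input #3 (a=3, w=18): hits B3=F
input #4 (a=5, w=7): never hits B3=F
input #5 (a=10, w=14): never hits B3=F
input #6 (a=7, w=18): never hits B3=F
Answer: 3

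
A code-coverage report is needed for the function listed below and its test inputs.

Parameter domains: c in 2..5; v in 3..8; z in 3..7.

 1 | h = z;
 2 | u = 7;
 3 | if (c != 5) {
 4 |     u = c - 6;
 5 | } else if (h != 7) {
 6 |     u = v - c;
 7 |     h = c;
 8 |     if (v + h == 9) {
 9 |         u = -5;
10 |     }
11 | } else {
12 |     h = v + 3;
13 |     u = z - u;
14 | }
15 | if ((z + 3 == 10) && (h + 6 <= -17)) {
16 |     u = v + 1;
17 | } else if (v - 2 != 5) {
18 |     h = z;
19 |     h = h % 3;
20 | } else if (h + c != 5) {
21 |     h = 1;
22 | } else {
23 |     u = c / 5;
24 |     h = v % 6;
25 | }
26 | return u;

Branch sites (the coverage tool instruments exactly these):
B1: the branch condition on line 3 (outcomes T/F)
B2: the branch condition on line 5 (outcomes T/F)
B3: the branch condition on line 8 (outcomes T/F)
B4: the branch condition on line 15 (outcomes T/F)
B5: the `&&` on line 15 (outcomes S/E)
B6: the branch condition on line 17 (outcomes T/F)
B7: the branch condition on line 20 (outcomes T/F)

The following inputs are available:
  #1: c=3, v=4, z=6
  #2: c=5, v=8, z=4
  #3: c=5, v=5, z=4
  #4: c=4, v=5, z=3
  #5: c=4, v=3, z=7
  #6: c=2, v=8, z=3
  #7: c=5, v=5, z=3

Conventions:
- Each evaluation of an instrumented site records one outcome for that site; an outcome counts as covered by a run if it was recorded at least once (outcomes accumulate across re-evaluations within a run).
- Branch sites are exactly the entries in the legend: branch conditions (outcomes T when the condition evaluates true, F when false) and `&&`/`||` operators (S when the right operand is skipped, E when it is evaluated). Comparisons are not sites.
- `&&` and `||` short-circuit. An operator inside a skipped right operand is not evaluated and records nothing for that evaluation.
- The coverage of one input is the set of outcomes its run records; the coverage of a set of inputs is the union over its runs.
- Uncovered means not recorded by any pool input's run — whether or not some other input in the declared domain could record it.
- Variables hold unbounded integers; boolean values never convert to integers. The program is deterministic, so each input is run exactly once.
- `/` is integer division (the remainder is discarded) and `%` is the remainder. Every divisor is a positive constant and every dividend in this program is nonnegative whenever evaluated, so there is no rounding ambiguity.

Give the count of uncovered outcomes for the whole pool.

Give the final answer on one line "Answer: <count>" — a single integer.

#1 (c=3, v=4, z=6) -> B1->T, B5->S, B4->F, B6->T; covered: B1=T, B4=F, B5=S, B6=T
#2 (c=5, v=8, z=4) -> B1->F, B2->T, B3->F, B5->S, B4->F, B6->T; covered: B1=F, B2=T, B3=F, B4=F, B5=S, B6=T
#3 (c=5, v=5, z=4) -> B1->F, B2->T, B3->F, B5->S, B4->F, B6->T; covered: B1=F, B2=T, B3=F, B4=F, B5=S, B6=T
#4 (c=4, v=5, z=3) -> B1->T, B5->S, B4->F, B6->T; covered: B1=T, B4=F, B5=S, B6=T
#5 (c=4, v=3, z=7) -> B1->T, B5->E, B4->F, B6->T; covered: B1=T, B4=F, B5=E, B6=T
#6 (c=2, v=8, z=3) -> B1->T, B5->S, B4->F, B6->T; covered: B1=T, B4=F, B5=S, B6=T
#7 (c=5, v=5, z=3) -> B1->F, B2->T, B3->F, B5->S, B4->F, B6->T; covered: B1=F, B2=T, B3=F, B4=F, B5=S, B6=T
union over the pool: B1=T, B1=F, B2=T, B3=F, B4=F, B5=S, B5=E, B6=T
uncovered (6 of 14): B2=F, B3=T, B4=T, B6=F, B7=T, B7=F

Answer: 6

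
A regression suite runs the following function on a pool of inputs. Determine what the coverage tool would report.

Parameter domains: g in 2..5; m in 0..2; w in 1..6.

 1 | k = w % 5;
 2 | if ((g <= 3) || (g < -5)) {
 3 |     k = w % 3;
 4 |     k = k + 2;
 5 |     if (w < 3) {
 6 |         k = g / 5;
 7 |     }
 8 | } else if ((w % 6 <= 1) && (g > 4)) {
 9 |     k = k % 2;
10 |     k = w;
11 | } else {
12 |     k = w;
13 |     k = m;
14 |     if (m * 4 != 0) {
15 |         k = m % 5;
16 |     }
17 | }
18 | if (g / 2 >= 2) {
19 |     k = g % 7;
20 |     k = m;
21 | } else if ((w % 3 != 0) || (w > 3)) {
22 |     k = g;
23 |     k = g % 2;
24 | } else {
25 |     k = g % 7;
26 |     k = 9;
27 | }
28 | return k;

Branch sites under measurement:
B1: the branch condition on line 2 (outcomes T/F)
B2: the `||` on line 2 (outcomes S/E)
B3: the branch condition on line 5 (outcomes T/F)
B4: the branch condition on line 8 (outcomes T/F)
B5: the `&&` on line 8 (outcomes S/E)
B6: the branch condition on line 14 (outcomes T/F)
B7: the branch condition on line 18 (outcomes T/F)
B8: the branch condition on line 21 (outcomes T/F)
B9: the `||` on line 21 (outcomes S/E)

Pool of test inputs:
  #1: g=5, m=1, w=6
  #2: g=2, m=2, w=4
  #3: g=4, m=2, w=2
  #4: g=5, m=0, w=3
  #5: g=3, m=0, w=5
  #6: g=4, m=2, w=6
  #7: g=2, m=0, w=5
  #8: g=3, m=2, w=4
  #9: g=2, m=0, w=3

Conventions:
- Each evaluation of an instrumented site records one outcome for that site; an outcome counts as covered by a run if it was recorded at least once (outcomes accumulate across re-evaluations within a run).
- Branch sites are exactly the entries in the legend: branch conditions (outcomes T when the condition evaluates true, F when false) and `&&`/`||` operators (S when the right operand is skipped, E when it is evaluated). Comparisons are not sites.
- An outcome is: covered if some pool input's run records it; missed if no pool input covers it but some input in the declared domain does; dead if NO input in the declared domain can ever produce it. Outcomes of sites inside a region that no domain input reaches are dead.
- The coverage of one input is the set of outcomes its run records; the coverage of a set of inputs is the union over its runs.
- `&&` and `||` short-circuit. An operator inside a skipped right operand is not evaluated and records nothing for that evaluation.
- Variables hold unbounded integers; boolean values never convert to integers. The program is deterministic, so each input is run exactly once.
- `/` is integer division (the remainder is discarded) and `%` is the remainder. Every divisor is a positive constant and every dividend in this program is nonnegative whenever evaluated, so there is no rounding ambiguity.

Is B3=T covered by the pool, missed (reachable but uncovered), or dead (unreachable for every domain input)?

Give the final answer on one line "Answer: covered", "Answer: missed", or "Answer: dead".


no pool input records B3=T
but domain input (g=2, m=0, w=1) does record it -> reachable, so missed
Answer: missed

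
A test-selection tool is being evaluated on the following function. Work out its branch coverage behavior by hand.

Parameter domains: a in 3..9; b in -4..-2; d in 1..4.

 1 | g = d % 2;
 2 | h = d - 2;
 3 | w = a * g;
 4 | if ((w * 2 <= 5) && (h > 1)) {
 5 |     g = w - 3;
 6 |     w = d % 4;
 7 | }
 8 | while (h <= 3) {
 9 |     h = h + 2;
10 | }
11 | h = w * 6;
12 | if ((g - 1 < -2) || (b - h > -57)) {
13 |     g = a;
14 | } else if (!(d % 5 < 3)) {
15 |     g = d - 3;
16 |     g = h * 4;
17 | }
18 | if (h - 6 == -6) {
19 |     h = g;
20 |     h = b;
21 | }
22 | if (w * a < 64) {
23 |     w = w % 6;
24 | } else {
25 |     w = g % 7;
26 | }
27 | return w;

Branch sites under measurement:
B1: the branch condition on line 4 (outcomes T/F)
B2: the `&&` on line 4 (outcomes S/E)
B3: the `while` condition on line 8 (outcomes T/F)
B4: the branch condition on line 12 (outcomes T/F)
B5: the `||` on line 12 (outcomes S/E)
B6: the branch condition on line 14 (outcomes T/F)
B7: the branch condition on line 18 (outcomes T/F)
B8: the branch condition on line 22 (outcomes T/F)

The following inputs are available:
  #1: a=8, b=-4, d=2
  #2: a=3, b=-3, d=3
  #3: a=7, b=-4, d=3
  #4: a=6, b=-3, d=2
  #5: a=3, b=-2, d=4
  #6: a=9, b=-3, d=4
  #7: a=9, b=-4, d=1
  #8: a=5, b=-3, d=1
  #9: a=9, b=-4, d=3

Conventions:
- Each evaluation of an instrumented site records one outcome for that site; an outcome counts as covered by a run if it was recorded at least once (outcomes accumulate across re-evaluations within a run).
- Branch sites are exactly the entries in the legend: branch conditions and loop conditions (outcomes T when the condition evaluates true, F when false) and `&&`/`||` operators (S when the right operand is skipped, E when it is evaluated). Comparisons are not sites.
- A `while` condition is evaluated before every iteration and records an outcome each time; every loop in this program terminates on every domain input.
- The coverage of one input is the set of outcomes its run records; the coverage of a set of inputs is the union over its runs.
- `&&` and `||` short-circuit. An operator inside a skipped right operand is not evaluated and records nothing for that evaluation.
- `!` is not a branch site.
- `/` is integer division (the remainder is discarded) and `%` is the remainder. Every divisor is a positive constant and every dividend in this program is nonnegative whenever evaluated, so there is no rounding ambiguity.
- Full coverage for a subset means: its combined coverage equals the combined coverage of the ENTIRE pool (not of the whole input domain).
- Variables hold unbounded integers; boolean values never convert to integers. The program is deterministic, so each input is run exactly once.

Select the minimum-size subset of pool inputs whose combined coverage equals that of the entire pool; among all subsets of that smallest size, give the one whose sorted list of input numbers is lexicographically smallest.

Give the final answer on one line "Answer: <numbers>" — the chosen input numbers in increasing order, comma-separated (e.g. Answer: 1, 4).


input #1, a=8, b=-4, d=2: events B2->E, B1->F, B3->T, B3->T, B3->F, B5->E, B4->T, B7->T, B8->T; outcomes B1=F, B2=E, B3=T, B3=F, B4=T, B5=E, B7=T, B8=T
input #2, a=3, b=-3, d=3: events B2->S, B1->F, B3->T, B3->T, B3->F, B5->E, B4->T, B7->F, B8->T; outcomes B1=F, B2=S, B3=T, B3=F, B4=T, B5=E, B7=F, B8=T
input #3, a=7, b=-4, d=3: events B2->S, B1->F, B3->T, B3->T, B3->F, B5->E, B4->T, B7->F, B8->T; outcomes B1=F, B2=S, B3=T, B3=F, B4=T, B5=E, B7=F, B8=T
input #4, a=6, b=-3, d=2: events B2->E, B1->F, B3->T, B3->T, B3->F, B5->E, B4->T, B7->T, B8->T; outcomes B1=F, B2=E, B3=T, B3=F, B4=T, B5=E, B7=T, B8=T
input #5, a=3, b=-2, d=4: events B2->E, B1->T, B3->T, B3->F, B5->S, B4->T, B7->T, B8->T; outcomes B1=T, B2=E, B3=T, B3=F, B4=T, B5=S, B7=T, B8=T
input #6, a=9, b=-3, d=4: events B2->E, B1->T, B3->T, B3->F, B5->S, B4->T, B7->T, B8->T; outcomes B1=T, B2=E, B3=T, B3=F, B4=T, B5=S, B7=T, B8=T
input #7, a=9, b=-4, d=1: events B2->S, B1->F, B3->T, B3->T, B3->T, B3->F, B5->E, B4->F, B6->F, B7->F, B8->F; outcomes B1=F, B2=S, B3=T, B3=F, B4=F, B5=E, B6=F, B7=F, B8=F
input #8, a=5, b=-3, d=1: events B2->S, B1->F, B3->T, B3->T, B3->T, B3->F, B5->E, B4->T, B7->F, B8->T; outcomes B1=F, B2=S, B3=T, B3=F, B4=T, B5=E, B7=F, B8=T
input #9, a=9, b=-4, d=3: events B2->S, B1->F, B3->T, B3->T, B3->F, B5->E, B4->F, B6->T, B7->F, B8->F; outcomes B1=F, B2=S, B3=T, B3=F, B4=F, B5=E, B6=T, B7=F, B8=F
union over all inputs: B1=T, B1=F, B2=S, B2=E, B3=T, B3=F, B4=T, B4=F, B5=S, B5=E, B6=T, B6=F, B7=T, B7=F, B8=T, B8=F (16 outcomes)
checked all size-1 subsets: none covers 16 outcomes (max 9/16)
checked all size-2 subsets: none covers 16 outcomes (max 15/16)
at size 3, {5, 7, 9} reaches all 16 outcomes; every lexicographically earlier size-3 subset fails
Answer: 5, 7, 9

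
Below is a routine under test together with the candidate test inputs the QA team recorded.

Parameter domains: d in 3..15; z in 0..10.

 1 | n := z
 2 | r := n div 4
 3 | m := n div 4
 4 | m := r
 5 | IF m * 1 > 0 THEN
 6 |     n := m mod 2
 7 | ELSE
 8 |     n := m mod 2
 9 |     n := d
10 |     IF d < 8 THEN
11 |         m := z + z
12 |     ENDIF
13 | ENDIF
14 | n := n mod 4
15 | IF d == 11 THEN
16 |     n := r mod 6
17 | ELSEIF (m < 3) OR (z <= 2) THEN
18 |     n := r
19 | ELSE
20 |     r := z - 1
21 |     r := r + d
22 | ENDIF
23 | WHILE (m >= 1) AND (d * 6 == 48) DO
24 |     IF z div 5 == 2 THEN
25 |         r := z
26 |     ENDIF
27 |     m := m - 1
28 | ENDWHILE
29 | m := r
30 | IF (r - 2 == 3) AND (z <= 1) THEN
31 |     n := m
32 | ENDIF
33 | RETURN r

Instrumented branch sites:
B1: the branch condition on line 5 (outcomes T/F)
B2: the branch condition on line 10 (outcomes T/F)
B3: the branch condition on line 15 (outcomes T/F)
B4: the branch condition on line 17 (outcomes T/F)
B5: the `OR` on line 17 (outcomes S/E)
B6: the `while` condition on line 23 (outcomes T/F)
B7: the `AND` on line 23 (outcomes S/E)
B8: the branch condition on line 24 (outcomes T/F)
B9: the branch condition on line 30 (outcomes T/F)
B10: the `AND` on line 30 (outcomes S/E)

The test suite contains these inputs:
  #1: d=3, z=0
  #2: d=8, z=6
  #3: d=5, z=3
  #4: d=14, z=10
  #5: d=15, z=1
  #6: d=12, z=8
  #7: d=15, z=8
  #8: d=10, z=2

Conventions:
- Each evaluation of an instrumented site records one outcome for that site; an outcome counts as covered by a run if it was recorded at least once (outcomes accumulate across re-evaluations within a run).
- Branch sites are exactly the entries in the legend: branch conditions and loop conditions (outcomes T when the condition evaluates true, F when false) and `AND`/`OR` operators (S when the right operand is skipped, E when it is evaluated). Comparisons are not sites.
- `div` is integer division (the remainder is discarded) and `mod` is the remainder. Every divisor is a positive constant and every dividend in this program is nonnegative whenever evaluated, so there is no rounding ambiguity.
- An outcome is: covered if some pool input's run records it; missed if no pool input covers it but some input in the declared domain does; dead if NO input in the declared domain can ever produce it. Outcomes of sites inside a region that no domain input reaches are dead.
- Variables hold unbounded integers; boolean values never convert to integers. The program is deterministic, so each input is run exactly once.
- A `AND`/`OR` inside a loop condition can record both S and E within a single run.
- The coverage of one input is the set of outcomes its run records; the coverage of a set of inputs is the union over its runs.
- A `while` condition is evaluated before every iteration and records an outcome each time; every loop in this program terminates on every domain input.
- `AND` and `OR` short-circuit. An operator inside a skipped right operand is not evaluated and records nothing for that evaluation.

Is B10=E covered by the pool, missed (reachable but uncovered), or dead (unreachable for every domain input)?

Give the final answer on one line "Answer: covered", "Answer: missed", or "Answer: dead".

no pool input records B10=E
but domain input (d=3, z=3) does record it -> reachable, so missed

Answer: missed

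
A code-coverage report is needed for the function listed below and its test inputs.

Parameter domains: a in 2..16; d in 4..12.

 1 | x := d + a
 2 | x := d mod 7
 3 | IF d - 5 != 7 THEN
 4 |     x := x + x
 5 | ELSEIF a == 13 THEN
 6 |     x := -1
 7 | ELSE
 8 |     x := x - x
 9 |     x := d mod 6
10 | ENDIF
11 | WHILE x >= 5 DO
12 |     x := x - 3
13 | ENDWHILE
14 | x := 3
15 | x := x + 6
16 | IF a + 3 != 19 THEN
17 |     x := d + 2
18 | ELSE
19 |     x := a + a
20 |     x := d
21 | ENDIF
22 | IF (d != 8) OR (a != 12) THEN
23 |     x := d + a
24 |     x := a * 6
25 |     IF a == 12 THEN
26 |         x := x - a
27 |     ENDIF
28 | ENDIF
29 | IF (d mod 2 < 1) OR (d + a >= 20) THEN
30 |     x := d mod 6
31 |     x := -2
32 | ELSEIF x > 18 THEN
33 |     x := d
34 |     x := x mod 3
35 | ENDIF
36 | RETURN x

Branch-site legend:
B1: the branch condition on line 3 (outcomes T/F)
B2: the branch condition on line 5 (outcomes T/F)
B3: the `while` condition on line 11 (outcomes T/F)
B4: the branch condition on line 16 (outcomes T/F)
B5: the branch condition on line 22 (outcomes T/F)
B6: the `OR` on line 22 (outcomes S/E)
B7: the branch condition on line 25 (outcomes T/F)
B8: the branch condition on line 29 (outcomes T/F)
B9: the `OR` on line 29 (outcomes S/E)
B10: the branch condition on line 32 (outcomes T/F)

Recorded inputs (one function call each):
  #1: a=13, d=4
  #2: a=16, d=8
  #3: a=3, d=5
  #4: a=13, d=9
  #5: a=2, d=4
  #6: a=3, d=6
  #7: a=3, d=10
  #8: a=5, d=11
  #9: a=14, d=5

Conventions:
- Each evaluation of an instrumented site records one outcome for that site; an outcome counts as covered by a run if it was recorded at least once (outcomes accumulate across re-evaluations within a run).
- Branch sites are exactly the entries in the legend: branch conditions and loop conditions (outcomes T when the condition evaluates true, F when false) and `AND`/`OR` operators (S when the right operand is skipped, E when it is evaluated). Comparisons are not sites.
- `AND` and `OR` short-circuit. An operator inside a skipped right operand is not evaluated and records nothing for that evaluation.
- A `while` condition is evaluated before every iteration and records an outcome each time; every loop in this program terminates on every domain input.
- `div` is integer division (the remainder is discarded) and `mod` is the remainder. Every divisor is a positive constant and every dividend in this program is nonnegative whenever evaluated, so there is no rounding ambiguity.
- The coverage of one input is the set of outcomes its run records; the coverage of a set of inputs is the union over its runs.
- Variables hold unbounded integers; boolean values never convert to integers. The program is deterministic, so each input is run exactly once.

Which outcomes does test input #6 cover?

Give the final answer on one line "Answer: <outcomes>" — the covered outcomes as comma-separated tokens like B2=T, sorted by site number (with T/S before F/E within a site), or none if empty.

Running input #6 (a=3, d=6), event by event:
  B1->T, B3->T, B3->T, B3->T, B3->F, B4->T, B6->S, B5->T, B7->F, B9->S
  B8->T
as a set, this run covers: B1=T, B3=T, B3=F, B4=T, B5=T, B6=S, B7=F, B8=T, B9=S

Answer: B1=T, B3=T, B3=F, B4=T, B5=T, B6=S, B7=F, B8=T, B9=S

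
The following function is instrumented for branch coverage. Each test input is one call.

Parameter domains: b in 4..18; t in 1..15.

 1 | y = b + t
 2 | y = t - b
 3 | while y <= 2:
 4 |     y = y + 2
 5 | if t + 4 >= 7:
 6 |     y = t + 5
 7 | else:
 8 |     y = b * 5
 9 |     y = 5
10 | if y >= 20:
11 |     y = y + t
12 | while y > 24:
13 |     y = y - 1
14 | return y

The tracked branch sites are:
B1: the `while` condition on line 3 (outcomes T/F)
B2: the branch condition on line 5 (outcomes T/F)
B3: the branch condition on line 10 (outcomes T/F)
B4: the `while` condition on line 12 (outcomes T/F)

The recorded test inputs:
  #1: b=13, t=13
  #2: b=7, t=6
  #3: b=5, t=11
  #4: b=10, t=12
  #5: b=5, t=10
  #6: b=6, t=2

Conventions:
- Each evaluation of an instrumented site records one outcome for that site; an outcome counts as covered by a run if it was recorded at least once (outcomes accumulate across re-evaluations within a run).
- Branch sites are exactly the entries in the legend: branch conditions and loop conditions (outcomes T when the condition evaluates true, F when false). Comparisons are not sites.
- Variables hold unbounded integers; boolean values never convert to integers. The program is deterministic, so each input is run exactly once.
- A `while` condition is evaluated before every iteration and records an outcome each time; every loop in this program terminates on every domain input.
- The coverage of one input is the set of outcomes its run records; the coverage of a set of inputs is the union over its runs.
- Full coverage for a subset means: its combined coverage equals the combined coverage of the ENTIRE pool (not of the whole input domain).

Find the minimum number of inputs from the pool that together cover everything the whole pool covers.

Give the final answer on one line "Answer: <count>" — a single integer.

#1 (b=13, t=13) -> B1->T, B1->T, B1->F, B2->T, B3->F, B4->F; covered: B1=T, B1=F, B2=T, B3=F, B4=F
#2 (b=7, t=6) -> B1->T, B1->T, B1->F, B2->T, B3->F, B4->F; covered: B1=T, B1=F, B2=T, B3=F, B4=F
#3 (b=5, t=11) -> B1->F, B2->T, B3->F, B4->F; covered: B1=F, B2=T, B3=F, B4=F
#4 (b=10, t=12) -> B1->T, B1->F, B2->T, B3->F, B4->F; covered: B1=T, B1=F, B2=T, B3=F, B4=F
#5 (b=5, t=10) -> B1->F, B2->T, B3->F, B4->F; covered: B1=F, B2=T, B3=F, B4=F
#6 (b=6, t=2) -> B1->T, B1->T, B1->T, B1->T, B1->F, B2->F, B3->F, B4->F; covered: B1=T, B1=F, B2=F, B3=F, B4=F
the full pool covers 6 outcomes: B1=T, B1=F, B2=T, B2=F, B3=F, B4=F
every size-1 subset falls short of the 6 outcomes (best: 5/6)
inputs {1, 6} (size 2) cover everything; no size-2 subset with a lexicographically smaller index list covers all 6

Answer: 2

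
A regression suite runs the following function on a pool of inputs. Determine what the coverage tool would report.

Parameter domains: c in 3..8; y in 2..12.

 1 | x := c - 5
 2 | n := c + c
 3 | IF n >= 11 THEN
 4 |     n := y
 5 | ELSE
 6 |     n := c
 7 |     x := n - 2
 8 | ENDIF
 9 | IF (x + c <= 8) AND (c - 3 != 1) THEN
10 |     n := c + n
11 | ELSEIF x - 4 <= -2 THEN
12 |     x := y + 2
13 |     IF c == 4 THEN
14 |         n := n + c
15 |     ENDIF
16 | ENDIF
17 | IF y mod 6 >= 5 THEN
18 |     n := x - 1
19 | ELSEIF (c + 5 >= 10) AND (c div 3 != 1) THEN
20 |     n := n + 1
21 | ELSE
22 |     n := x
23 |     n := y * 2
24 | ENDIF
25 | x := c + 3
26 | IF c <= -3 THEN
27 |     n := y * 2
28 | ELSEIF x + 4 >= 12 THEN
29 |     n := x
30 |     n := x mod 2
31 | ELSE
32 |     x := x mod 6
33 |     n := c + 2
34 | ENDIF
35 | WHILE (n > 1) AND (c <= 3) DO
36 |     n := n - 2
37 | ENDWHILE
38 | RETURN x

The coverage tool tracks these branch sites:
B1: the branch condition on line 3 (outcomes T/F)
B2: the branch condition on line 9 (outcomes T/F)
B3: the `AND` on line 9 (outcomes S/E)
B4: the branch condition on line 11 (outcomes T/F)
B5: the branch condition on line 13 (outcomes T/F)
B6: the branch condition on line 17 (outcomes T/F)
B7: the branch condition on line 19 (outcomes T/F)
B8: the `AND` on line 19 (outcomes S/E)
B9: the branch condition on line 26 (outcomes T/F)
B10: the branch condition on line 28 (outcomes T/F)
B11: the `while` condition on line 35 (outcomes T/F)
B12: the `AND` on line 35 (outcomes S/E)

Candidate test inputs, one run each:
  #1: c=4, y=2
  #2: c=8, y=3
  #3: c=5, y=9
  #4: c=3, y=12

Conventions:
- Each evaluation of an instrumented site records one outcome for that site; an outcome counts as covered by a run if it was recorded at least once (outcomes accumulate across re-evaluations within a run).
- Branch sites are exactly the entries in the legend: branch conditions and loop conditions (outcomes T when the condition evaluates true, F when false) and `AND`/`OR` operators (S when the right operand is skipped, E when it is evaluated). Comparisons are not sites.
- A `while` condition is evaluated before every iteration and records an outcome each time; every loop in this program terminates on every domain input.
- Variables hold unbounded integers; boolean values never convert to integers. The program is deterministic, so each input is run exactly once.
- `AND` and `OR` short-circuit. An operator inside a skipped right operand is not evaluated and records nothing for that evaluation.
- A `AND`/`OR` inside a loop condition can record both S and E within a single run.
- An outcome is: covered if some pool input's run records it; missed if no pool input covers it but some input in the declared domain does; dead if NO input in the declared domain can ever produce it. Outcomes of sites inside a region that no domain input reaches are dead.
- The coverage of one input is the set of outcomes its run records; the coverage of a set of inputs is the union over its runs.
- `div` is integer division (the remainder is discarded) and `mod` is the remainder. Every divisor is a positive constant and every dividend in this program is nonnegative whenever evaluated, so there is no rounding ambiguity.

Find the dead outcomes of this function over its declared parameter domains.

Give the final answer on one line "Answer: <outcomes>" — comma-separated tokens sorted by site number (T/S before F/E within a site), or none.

sweeping the full domain (66 inputs) for each outcome:
  B9=T: never recorded by any domain input -> dead
  reachable outcomes have witnesses, e.g. B1=T (e.g. c=6, y=2), B1=F (e.g. c=3, y=2), B2=T (e.g. c=3, y=2), B2=F (e.g. c=4, y=2)

Answer: B9=T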